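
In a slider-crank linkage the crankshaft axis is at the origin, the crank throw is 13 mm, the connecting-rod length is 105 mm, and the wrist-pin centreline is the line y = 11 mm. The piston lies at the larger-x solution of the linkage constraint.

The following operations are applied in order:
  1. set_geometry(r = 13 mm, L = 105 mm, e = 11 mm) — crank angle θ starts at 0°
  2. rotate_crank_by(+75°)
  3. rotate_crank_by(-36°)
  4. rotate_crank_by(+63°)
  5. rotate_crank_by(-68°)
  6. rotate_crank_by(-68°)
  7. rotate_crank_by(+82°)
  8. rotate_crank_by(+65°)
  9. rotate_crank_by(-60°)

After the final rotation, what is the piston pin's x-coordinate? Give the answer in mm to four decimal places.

112.8218

set_geometry: r = 13 mm, L = 105 mm, e = 11 mm; θ ← 0°
rotate_crank_by(+75°): θ ← 0° +75° = 75°
rotate_crank_by(-36°): θ ← 75° -36° = 39°
rotate_crank_by(+63°): θ ← 39° +63° = 102°
rotate_crank_by(-68°): θ ← 102° -68° = 34°
rotate_crank_by(-68°): θ ← 34° -68° = -34°
rotate_crank_by(+82°): θ ← -34° +82° = 48°
rotate_crank_by(+65°): θ ← 48° +65° = 113°
rotate_crank_by(-60°): θ ← 113° -60° = 53°
crank pin P = (r cos θ, r sin θ) = (7.823595, 10.382262)
h = r sin θ − e = 10.382262 − 11 = -0.617738
x = r cos θ + √(L² − h²) = 7.823595 + √(11025.0 − 0.3816) = 7.823595 + 104.998183 = 112.821778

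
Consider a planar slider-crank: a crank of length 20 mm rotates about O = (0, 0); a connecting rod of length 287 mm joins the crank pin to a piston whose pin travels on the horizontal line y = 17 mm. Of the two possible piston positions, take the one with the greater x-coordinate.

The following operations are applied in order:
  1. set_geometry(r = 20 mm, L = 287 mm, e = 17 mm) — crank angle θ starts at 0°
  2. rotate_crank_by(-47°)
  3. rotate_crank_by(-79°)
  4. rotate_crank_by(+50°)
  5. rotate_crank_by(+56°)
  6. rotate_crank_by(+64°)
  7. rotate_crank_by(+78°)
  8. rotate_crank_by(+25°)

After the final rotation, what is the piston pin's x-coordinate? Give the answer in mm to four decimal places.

set_geometry: r = 20 mm, L = 287 mm, e = 17 mm; θ ← 0°
rotate_crank_by(-47°): θ ← 0° -47° = -47°
rotate_crank_by(-79°): θ ← -47° -79° = -126°
rotate_crank_by(+50°): θ ← -126° +50° = -76°
rotate_crank_by(+56°): θ ← -76° +56° = -20°
rotate_crank_by(+64°): θ ← -20° +64° = 44°
rotate_crank_by(+78°): θ ← 44° +78° = 122°
rotate_crank_by(+25°): θ ← 122° +25° = 147°
crank pin P = (r cos θ, r sin θ) = (-16.773411, 10.892781)
h = r sin θ − e = 10.892781 − 17 = -6.107219
x = r cos θ + √(L² − h²) = -16.773411 + √(82369.0 − 37.2981) = -16.773411 + 286.935013 = 270.161602

270.1616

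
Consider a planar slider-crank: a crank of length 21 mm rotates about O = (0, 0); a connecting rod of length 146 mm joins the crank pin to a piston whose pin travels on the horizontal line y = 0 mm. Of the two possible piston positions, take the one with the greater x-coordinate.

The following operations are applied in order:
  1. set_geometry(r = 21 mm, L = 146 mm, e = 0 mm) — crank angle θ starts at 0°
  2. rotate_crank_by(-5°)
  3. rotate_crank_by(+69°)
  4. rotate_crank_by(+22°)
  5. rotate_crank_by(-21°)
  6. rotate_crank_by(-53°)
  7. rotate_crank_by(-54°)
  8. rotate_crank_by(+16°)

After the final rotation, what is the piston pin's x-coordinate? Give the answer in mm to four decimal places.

set_geometry: r = 21 mm, L = 146 mm, e = 0 mm; θ ← 0°
rotate_crank_by(-5°): θ ← 0° -5° = -5°
rotate_crank_by(+69°): θ ← -5° +69° = 64°
rotate_crank_by(+22°): θ ← 64° +22° = 86°
rotate_crank_by(-21°): θ ← 86° -21° = 65°
rotate_crank_by(-53°): θ ← 65° -53° = 12°
rotate_crank_by(-54°): θ ← 12° -54° = -42°
rotate_crank_by(+16°): θ ← -42° +16° = -26°
crank pin P = (r cos θ, r sin θ) = (18.874675, -9.205794)
h = r sin θ − e = -9.205794 − 0 = -9.205794
x = r cos θ + √(L² − h²) = 18.874675 + √(21316.0 − 84.7466) = 18.874675 + 145.709483 = 164.584158

164.5842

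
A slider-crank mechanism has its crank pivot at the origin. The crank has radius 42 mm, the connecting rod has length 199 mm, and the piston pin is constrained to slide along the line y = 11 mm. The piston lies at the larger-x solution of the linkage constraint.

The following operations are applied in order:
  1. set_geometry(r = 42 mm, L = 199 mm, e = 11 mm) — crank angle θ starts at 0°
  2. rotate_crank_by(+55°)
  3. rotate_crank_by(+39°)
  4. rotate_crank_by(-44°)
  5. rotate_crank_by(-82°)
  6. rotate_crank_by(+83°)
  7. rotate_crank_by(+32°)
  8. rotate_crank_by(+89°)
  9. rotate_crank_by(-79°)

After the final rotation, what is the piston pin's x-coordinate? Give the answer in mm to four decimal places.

194.3816

set_geometry: r = 42 mm, L = 199 mm, e = 11 mm; θ ← 0°
rotate_crank_by(+55°): θ ← 0° +55° = 55°
rotate_crank_by(+39°): θ ← 55° +39° = 94°
rotate_crank_by(-44°): θ ← 94° -44° = 50°
rotate_crank_by(-82°): θ ← 50° -82° = -32°
rotate_crank_by(+83°): θ ← -32° +83° = 51°
rotate_crank_by(+32°): θ ← 51° +32° = 83°
rotate_crank_by(+89°): θ ← 83° +89° = 172°
rotate_crank_by(-79°): θ ← 172° -79° = 93°
crank pin P = (r cos θ, r sin θ) = (-2.198110, 41.942440)
h = r sin θ − e = 41.942440 − 11 = 30.942440
x = r cos θ + √(L² − h²) = -2.198110 + √(39601.0 − 957.4346) = -2.198110 + 196.579667 = 194.381557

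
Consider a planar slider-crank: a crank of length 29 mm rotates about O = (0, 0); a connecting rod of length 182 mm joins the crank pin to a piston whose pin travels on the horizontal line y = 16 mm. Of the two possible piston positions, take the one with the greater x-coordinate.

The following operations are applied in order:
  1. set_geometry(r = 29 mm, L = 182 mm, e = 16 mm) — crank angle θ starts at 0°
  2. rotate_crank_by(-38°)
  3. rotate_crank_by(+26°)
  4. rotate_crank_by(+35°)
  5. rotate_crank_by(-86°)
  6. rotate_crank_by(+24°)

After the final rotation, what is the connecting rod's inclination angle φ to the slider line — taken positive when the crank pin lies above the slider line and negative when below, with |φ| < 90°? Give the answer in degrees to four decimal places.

set_geometry: r = 29 mm, L = 182 mm, e = 16 mm; θ ← 0°
rotate_crank_by(-38°): θ ← 0° -38° = -38°
rotate_crank_by(+26°): θ ← -38° +26° = -12°
rotate_crank_by(+35°): θ ← -12° +35° = 23°
rotate_crank_by(-86°): θ ← 23° -86° = -63°
rotate_crank_by(+24°): θ ← -63° +24° = -39°
crank pin P = (r cos θ, r sin θ) = (22.537233, -18.250291)
h = r sin θ − e = -18.250291 − 16 = -34.250291
sin φ = h / L = -34.250291 / 182 = -0.18818841
φ = arcsin(-0.18818841) = -10.847081°

-10.8471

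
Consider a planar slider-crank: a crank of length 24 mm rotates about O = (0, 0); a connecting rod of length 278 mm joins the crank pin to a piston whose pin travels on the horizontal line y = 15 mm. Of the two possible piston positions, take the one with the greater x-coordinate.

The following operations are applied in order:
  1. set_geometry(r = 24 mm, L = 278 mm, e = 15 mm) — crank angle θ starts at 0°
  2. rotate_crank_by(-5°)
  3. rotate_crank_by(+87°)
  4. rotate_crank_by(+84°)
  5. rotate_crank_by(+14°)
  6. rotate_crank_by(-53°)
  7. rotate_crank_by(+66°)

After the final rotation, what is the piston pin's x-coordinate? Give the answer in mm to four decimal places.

set_geometry: r = 24 mm, L = 278 mm, e = 15 mm; θ ← 0°
rotate_crank_by(-5°): θ ← 0° -5° = -5°
rotate_crank_by(+87°): θ ← -5° +87° = 82°
rotate_crank_by(+84°): θ ← 82° +84° = 166°
rotate_crank_by(+14°): θ ← 166° +14° = 180°
rotate_crank_by(-53°): θ ← 180° -53° = 127°
rotate_crank_by(+66°): θ ← 127° +66° = 193°
crank pin P = (r cos θ, r sin θ) = (-23.384882, -5.398825)
h = r sin θ − e = -5.398825 − 15 = -20.398825
x = r cos θ + √(L² − h²) = -23.384882 + √(77284.0 − 416.1121) = -23.384882 + 277.250587 = 253.865705

253.8657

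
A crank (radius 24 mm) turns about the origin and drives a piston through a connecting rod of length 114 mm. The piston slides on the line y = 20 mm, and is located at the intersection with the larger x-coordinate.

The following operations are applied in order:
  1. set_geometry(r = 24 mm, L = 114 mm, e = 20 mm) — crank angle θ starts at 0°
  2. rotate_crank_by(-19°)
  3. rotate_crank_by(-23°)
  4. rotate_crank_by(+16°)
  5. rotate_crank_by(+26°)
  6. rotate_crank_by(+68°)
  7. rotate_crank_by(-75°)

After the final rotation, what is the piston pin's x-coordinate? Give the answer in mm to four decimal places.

set_geometry: r = 24 mm, L = 114 mm, e = 20 mm; θ ← 0°
rotate_crank_by(-19°): θ ← 0° -19° = -19°
rotate_crank_by(-23°): θ ← -19° -23° = -42°
rotate_crank_by(+16°): θ ← -42° +16° = -26°
rotate_crank_by(+26°): θ ← -26° +26° = 0°
rotate_crank_by(+68°): θ ← 0° +68° = 68°
rotate_crank_by(-75°): θ ← 68° -75° = -7°
crank pin P = (r cos θ, r sin θ) = (23.821108, -2.924864)
h = r sin θ − e = -2.924864 − 20 = -22.924864
x = r cos θ + √(L² − h²) = 23.821108 + √(12996.0 − 525.5494) = 23.821108 + 111.671172 = 135.492279

135.4923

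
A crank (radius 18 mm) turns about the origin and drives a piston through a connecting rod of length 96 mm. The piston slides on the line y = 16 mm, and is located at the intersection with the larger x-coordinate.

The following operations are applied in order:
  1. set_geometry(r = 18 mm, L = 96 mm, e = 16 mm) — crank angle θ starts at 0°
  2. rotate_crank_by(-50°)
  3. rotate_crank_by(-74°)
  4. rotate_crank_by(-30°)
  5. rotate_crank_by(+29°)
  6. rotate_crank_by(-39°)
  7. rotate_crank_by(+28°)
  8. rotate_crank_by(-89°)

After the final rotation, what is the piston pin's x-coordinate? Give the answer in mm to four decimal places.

set_geometry: r = 18 mm, L = 96 mm, e = 16 mm; θ ← 0°
rotate_crank_by(-50°): θ ← 0° -50° = -50°
rotate_crank_by(-74°): θ ← -50° -74° = -124°
rotate_crank_by(-30°): θ ← -124° -30° = -154°
rotate_crank_by(+29°): θ ← -154° +29° = -125°
rotate_crank_by(-39°): θ ← -125° -39° = -164°
rotate_crank_by(+28°): θ ← -164° +28° = -136°
rotate_crank_by(-89°): θ ← -136° -89° = -225°
crank pin P = (r cos θ, r sin θ) = (-12.727922, 12.727922)
h = r sin θ − e = 12.727922 − 16 = -3.272078
x = r cos θ + √(L² − h²) = -12.727922 + √(9216.0 − 10.7065) = -12.727922 + 95.944221 = 83.216299

83.2163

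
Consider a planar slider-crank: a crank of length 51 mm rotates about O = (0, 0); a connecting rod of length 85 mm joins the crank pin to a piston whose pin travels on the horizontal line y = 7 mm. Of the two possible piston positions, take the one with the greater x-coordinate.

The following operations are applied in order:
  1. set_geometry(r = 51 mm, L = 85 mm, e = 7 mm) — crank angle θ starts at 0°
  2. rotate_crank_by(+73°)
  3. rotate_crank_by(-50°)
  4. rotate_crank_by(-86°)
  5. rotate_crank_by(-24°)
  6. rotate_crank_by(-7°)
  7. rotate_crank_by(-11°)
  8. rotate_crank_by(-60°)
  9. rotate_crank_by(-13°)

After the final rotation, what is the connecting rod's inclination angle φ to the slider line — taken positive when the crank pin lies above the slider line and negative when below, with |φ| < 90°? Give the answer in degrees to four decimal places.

set_geometry: r = 51 mm, L = 85 mm, e = 7 mm; θ ← 0°
rotate_crank_by(+73°): θ ← 0° +73° = 73°
rotate_crank_by(-50°): θ ← 73° -50° = 23°
rotate_crank_by(-86°): θ ← 23° -86° = -63°
rotate_crank_by(-24°): θ ← -63° -24° = -87°
rotate_crank_by(-7°): θ ← -87° -7° = -94°
rotate_crank_by(-11°): θ ← -94° -11° = -105°
rotate_crank_by(-60°): θ ← -105° -60° = -165°
rotate_crank_by(-13°): θ ← -165° -13° = -178°
crank pin P = (r cos θ, r sin θ) = (-50.968932, -1.779874)
h = r sin θ − e = -1.779874 − 7 = -8.779874
sin φ = h / L = -8.779874 / 85 = -0.10329264
φ = arcsin(-0.10329264) = -5.928807°

-5.9288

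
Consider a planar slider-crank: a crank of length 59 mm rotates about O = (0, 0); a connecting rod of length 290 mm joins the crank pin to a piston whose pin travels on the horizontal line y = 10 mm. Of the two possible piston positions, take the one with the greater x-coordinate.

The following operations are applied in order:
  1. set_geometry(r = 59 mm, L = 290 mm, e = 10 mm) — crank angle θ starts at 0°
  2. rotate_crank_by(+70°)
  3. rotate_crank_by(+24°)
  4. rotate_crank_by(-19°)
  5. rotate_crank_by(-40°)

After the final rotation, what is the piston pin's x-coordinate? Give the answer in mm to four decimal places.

set_geometry: r = 59 mm, L = 290 mm, e = 10 mm; θ ← 0°
rotate_crank_by(+70°): θ ← 0° +70° = 70°
rotate_crank_by(+24°): θ ← 70° +24° = 94°
rotate_crank_by(-19°): θ ← 94° -19° = 75°
rotate_crank_by(-40°): θ ← 75° -40° = 35°
crank pin P = (r cos θ, r sin θ) = (48.329971, 33.841010)
h = r sin θ − e = 33.841010 − 10 = 23.841010
x = r cos θ + √(L² − h²) = 48.329971 + √(84100.0 − 568.3937) = 48.329971 + 289.018349 = 337.348320

337.3483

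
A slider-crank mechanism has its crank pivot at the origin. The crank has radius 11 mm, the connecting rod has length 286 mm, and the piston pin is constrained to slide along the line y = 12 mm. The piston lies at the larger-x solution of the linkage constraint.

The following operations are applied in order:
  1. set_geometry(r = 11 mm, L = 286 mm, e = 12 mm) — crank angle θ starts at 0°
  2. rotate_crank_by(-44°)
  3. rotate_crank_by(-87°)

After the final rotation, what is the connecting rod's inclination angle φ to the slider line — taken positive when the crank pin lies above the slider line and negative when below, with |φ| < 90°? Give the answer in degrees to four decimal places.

set_geometry: r = 11 mm, L = 286 mm, e = 12 mm; θ ← 0°
rotate_crank_by(-44°): θ ← 0° -44° = -44°
rotate_crank_by(-87°): θ ← -44° -87° = -131°
crank pin P = (r cos θ, r sin θ) = (-7.216649, -8.301805)
h = r sin θ − e = -8.301805 − 12 = -20.301805
sin φ = h / L = -20.301805 / 286 = -0.07098533
φ = arcsin(-0.07098533) = -4.070583°

-4.0706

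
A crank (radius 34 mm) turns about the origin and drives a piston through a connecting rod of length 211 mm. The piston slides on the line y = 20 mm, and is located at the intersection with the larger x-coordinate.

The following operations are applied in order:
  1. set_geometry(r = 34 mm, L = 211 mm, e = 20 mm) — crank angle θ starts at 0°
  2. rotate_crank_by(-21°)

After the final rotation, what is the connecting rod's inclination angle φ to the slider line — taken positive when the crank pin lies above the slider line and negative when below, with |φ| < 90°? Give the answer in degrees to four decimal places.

set_geometry: r = 34 mm, L = 211 mm, e = 20 mm; θ ← 0°
rotate_crank_by(-21°): θ ← 0° -21° = -21°
crank pin P = (r cos θ, r sin θ) = (31.741735, -12.184510)
h = r sin θ − e = -12.184510 − 20 = -32.184510
sin φ = h / L = -32.184510 / 211 = -0.15253322
φ = arcsin(-0.15253322) = -8.773759°

-8.7738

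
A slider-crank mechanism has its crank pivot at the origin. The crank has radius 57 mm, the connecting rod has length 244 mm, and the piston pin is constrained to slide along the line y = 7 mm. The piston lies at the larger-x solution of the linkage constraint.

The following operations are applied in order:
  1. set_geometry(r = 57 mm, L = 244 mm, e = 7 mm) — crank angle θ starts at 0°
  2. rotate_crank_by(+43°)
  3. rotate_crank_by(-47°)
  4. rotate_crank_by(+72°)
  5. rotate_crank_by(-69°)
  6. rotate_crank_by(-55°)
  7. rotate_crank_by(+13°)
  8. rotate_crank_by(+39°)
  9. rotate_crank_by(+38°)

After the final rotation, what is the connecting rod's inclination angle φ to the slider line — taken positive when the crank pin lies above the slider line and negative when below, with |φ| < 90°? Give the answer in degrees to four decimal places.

set_geometry: r = 57 mm, L = 244 mm, e = 7 mm; θ ← 0°
rotate_crank_by(+43°): θ ← 0° +43° = 43°
rotate_crank_by(-47°): θ ← 43° -47° = -4°
rotate_crank_by(+72°): θ ← -4° +72° = 68°
rotate_crank_by(-69°): θ ← 68° -69° = -1°
rotate_crank_by(-55°): θ ← -1° -55° = -56°
rotate_crank_by(+13°): θ ← -56° +13° = -43°
rotate_crank_by(+39°): θ ← -43° +39° = -4°
rotate_crank_by(+38°): θ ← -4° +38° = 34°
crank pin P = (r cos θ, r sin θ) = (47.255142, 31.873995)
h = r sin θ − e = 31.873995 − 7 = 24.873995
sin φ = h / L = 24.873995 / 244 = 0.10194260
φ = arcsin(0.10194260) = 5.851045°

5.8510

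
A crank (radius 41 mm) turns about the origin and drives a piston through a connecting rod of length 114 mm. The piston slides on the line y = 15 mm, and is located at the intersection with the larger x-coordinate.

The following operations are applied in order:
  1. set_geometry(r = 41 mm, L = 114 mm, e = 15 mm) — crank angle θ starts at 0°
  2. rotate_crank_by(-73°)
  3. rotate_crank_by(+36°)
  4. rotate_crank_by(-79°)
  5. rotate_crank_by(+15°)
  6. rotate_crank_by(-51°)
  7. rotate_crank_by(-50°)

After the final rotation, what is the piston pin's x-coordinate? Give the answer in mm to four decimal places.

set_geometry: r = 41 mm, L = 114 mm, e = 15 mm; θ ← 0°
rotate_crank_by(-73°): θ ← 0° -73° = -73°
rotate_crank_by(+36°): θ ← -73° +36° = -37°
rotate_crank_by(-79°): θ ← -37° -79° = -116°
rotate_crank_by(+15°): θ ← -116° +15° = -101°
rotate_crank_by(-51°): θ ← -101° -51° = -152°
rotate_crank_by(-50°): θ ← -152° -50° = -202°
crank pin P = (r cos θ, r sin θ) = (-38.014538, 15.358870)
h = r sin θ − e = 15.358870 − 15 = 0.358870
x = r cos θ + √(L² − h²) = -38.014538 + √(12996.0 − 0.1288) = -38.014538 + 113.999435 = 75.984897

75.9849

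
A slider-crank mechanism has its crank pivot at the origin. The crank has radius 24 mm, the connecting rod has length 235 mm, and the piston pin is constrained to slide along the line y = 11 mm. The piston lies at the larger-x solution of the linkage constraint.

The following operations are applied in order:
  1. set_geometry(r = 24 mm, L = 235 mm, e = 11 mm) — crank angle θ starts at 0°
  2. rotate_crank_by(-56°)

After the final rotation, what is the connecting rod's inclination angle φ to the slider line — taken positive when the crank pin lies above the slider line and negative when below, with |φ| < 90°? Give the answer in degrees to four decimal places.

set_geometry: r = 24 mm, L = 235 mm, e = 11 mm; θ ← 0°
rotate_crank_by(-56°): θ ← 0° -56° = -56°
crank pin P = (r cos θ, r sin θ) = (13.420630, -19.896902)
h = r sin θ − e = -19.896902 − 11 = -30.896902
sin φ = h / L = -30.896902 / 235 = -0.13147618
φ = arcsin(-0.13147618) = -7.554903°

-7.5549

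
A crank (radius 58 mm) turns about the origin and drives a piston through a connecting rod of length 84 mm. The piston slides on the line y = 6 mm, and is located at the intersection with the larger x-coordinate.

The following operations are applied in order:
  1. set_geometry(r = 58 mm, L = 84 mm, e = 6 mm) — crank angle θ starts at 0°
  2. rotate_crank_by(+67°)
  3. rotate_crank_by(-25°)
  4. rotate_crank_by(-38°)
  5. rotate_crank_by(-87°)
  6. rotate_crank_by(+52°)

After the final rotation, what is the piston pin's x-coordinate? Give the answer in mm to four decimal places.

125.6709

set_geometry: r = 58 mm, L = 84 mm, e = 6 mm; θ ← 0°
rotate_crank_by(+67°): θ ← 0° +67° = 67°
rotate_crank_by(-25°): θ ← 67° -25° = 42°
rotate_crank_by(-38°): θ ← 42° -38° = 4°
rotate_crank_by(-87°): θ ← 4° -87° = -83°
rotate_crank_by(+52°): θ ← -83° +52° = -31°
crank pin P = (r cos θ, r sin θ) = (49.715703, -29.872208)
h = r sin θ − e = -29.872208 − 6 = -35.872208
x = r cos θ + √(L² − h²) = 49.715703 + √(7056.0 − 1286.8153) = 49.715703 + 75.955149 = 125.670852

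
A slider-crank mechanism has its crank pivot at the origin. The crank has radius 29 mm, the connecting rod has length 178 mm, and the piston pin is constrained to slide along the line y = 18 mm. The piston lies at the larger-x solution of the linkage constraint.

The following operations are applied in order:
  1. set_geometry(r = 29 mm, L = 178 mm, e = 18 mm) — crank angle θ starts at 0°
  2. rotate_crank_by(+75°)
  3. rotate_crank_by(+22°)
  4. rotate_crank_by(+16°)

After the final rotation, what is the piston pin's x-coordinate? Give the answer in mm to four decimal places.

166.4563

set_geometry: r = 29 mm, L = 178 mm, e = 18 mm; θ ← 0°
rotate_crank_by(+75°): θ ← 0° +75° = 75°
rotate_crank_by(+22°): θ ← 75° +22° = 97°
rotate_crank_by(+16°): θ ← 97° +16° = 113°
crank pin P = (r cos θ, r sin θ) = (-11.331203, 26.694641)
h = r sin θ − e = 26.694641 − 18 = 8.694641
x = r cos θ + √(L² − h²) = -11.331203 + √(31684.0 − 75.5968) = -11.331203 + 177.787523 = 166.456320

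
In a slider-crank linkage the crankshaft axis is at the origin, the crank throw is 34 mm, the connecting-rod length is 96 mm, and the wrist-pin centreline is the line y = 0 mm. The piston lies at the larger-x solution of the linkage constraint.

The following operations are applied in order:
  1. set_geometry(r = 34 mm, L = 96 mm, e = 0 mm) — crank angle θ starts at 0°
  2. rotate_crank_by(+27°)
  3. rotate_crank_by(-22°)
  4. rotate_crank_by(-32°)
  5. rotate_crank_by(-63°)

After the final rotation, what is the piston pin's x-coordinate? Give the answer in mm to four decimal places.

89.7775

set_geometry: r = 34 mm, L = 96 mm, e = 0 mm; θ ← 0°
rotate_crank_by(+27°): θ ← 0° +27° = 27°
rotate_crank_by(-22°): θ ← 27° -22° = 5°
rotate_crank_by(-32°): θ ← 5° -32° = -27°
rotate_crank_by(-63°): θ ← -27° -63° = -90°
crank pin P = (r cos θ, r sin θ) = (0.000000, -34.000000)
h = r sin θ − e = -34.000000 − 0 = -34.000000
x = r cos θ + √(L² − h²) = 0.000000 + √(9216.0 − 1156.0000) = 0.000000 + 89.777503 = 89.777503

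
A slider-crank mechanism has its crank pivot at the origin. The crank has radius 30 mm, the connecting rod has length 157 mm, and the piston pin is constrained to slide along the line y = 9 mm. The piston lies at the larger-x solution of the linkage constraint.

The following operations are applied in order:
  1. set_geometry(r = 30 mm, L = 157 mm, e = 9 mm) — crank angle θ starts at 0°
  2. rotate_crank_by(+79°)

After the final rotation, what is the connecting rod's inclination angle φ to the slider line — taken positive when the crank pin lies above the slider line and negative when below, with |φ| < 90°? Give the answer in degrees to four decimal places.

set_geometry: r = 30 mm, L = 157 mm, e = 9 mm; θ ← 0°
rotate_crank_by(+79°): θ ← 0° +79° = 79°
crank pin P = (r cos θ, r sin θ) = (5.724270, 29.448816)
h = r sin θ − e = 29.448816 − 9 = 20.448816
sin φ = h / L = 20.448816 / 157 = 0.13024723
φ = arcsin(0.13024723) = 7.483879°

7.4839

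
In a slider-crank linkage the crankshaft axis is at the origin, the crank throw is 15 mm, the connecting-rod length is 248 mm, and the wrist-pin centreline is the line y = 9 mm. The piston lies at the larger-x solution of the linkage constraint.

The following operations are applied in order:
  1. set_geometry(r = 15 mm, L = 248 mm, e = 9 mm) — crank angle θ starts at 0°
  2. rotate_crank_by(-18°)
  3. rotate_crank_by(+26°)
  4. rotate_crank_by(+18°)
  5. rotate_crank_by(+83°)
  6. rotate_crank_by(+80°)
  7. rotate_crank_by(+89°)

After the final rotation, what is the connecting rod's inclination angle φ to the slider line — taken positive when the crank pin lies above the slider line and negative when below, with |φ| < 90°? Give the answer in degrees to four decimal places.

-5.5196

set_geometry: r = 15 mm, L = 248 mm, e = 9 mm; θ ← 0°
rotate_crank_by(-18°): θ ← 0° -18° = -18°
rotate_crank_by(+26°): θ ← -18° +26° = 8°
rotate_crank_by(+18°): θ ← 8° +18° = 26°
rotate_crank_by(+83°): θ ← 26° +83° = 109°
rotate_crank_by(+80°): θ ← 109° +80° = 189°
rotate_crank_by(+89°): θ ← 189° +89° = 278°
crank pin P = (r cos θ, r sin θ) = (2.087597, -14.854021)
h = r sin θ − e = -14.854021 − 9 = -23.854021
sin φ = h / L = -23.854021 / 248 = -0.09618557
φ = arcsin(-0.09618557) = -5.519560°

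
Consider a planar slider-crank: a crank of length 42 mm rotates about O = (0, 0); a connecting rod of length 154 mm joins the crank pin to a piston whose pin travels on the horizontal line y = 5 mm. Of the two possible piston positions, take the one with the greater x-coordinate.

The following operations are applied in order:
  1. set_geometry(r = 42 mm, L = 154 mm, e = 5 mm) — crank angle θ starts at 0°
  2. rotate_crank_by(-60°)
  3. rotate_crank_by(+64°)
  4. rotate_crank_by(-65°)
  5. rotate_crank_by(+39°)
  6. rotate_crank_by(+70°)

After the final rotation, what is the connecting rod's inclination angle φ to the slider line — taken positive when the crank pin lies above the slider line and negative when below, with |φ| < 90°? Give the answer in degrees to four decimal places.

9.7999

set_geometry: r = 42 mm, L = 154 mm, e = 5 mm; θ ← 0°
rotate_crank_by(-60°): θ ← 0° -60° = -60°
rotate_crank_by(+64°): θ ← -60° +64° = 4°
rotate_crank_by(-65°): θ ← 4° -65° = -61°
rotate_crank_by(+39°): θ ← -61° +39° = -22°
rotate_crank_by(+70°): θ ← -22° +70° = 48°
crank pin P = (r cos θ, r sin θ) = (28.103485, 31.212083)
h = r sin θ − e = 31.212083 − 5 = 26.212083
sin φ = h / L = 26.212083 / 154 = 0.17020833
φ = arcsin(0.17020833) = 9.799932°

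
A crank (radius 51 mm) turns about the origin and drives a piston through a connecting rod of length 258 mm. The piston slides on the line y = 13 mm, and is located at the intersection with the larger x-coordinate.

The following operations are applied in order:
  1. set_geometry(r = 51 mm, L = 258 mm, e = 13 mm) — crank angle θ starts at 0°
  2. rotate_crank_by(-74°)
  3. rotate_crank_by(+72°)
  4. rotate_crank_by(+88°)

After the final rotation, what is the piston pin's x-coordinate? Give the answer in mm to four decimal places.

set_geometry: r = 51 mm, L = 258 mm, e = 13 mm; θ ← 0°
rotate_crank_by(-74°): θ ← 0° -74° = -74°
rotate_crank_by(+72°): θ ← -74° +72° = -2°
rotate_crank_by(+88°): θ ← -2° +88° = 86°
crank pin P = (r cos θ, r sin θ) = (3.557580, 50.875767)
h = r sin θ − e = 50.875767 − 13 = 37.875767
x = r cos θ + √(L² − h²) = 3.557580 + √(66564.0 − 1434.5737) = 3.557580 + 255.204675 = 258.762255

258.7623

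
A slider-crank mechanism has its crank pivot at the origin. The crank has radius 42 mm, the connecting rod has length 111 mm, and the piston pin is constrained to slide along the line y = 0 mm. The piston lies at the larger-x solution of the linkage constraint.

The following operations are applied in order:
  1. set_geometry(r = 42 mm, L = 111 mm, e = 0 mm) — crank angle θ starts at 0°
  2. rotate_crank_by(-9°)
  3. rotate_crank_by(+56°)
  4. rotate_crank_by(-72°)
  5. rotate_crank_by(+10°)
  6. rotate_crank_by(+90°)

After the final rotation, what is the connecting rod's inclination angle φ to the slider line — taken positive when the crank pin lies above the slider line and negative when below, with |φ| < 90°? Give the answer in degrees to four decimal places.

21.4375

set_geometry: r = 42 mm, L = 111 mm, e = 0 mm; θ ← 0°
rotate_crank_by(-9°): θ ← 0° -9° = -9°
rotate_crank_by(+56°): θ ← -9° +56° = 47°
rotate_crank_by(-72°): θ ← 47° -72° = -25°
rotate_crank_by(+10°): θ ← -25° +10° = -15°
rotate_crank_by(+90°): θ ← -15° +90° = 75°
crank pin P = (r cos θ, r sin θ) = (10.870400, 40.568885)
h = r sin θ − e = 40.568885 − 0 = 40.568885
sin φ = h / L = 40.568885 / 111 = 0.36548545
φ = arcsin(0.36548545) = 21.437461°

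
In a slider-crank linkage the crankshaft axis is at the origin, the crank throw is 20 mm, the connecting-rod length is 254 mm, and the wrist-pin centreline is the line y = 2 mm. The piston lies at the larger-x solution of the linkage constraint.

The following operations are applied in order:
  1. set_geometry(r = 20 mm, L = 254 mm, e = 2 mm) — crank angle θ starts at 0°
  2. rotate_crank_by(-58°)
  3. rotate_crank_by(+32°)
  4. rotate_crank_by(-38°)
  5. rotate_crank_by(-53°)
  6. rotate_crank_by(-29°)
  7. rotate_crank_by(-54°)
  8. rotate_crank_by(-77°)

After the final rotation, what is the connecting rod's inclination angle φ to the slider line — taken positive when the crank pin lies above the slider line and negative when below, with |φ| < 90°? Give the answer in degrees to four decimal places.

set_geometry: r = 20 mm, L = 254 mm, e = 2 mm; θ ← 0°
rotate_crank_by(-58°): θ ← 0° -58° = -58°
rotate_crank_by(+32°): θ ← -58° +32° = -26°
rotate_crank_by(-38°): θ ← -26° -38° = -64°
rotate_crank_by(-53°): θ ← -64° -53° = -117°
rotate_crank_by(-29°): θ ← -117° -29° = -146°
rotate_crank_by(-54°): θ ← -146° -54° = -200°
rotate_crank_by(-77°): θ ← -200° -77° = -277°
crank pin P = (r cos θ, r sin θ) = (2.437387, 19.850923)
h = r sin θ − e = 19.850923 − 2 = 17.850923
sin φ = h / L = 17.850923 / 254 = 0.07027922
φ = arcsin(0.07027922) = 4.030025°

4.0300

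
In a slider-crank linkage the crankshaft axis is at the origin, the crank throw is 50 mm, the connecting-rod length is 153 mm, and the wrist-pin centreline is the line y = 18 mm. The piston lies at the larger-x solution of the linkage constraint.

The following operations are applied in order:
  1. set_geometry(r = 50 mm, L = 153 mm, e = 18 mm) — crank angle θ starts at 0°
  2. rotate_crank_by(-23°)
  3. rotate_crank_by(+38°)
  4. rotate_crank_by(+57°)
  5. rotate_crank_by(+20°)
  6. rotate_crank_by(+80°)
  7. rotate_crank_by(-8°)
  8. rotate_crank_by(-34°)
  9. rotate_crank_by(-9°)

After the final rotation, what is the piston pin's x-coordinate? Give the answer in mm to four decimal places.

set_geometry: r = 50 mm, L = 153 mm, e = 18 mm; θ ← 0°
rotate_crank_by(-23°): θ ← 0° -23° = -23°
rotate_crank_by(+38°): θ ← -23° +38° = 15°
rotate_crank_by(+57°): θ ← 15° +57° = 72°
rotate_crank_by(+20°): θ ← 72° +20° = 92°
rotate_crank_by(+80°): θ ← 92° +80° = 172°
rotate_crank_by(-8°): θ ← 172° -8° = 164°
rotate_crank_by(-34°): θ ← 164° -34° = 130°
rotate_crank_by(-9°): θ ← 130° -9° = 121°
crank pin P = (r cos θ, r sin θ) = (-25.751904, 42.858365)
h = r sin θ − e = 42.858365 − 18 = 24.858365
x = r cos θ + √(L² − h²) = -25.751904 + √(23409.0 − 617.9383) = -25.751904 + 150.967088 = 125.215184

125.2152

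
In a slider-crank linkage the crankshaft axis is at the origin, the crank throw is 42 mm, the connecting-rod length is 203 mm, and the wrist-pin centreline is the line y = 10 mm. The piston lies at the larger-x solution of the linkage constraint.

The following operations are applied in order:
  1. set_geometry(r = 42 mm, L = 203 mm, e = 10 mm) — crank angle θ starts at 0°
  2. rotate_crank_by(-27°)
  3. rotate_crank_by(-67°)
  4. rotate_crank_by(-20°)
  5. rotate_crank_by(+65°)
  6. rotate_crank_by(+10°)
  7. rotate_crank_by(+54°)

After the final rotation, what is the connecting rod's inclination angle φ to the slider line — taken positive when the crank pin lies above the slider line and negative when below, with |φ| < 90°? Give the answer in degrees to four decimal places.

0.2457

set_geometry: r = 42 mm, L = 203 mm, e = 10 mm; θ ← 0°
rotate_crank_by(-27°): θ ← 0° -27° = -27°
rotate_crank_by(-67°): θ ← -27° -67° = -94°
rotate_crank_by(-20°): θ ← -94° -20° = -114°
rotate_crank_by(+65°): θ ← -114° +65° = -49°
rotate_crank_by(+10°): θ ← -49° +10° = -39°
rotate_crank_by(+54°): θ ← -39° +54° = 15°
crank pin P = (r cos θ, r sin θ) = (40.568885, 10.870400)
h = r sin θ − e = 10.870400 − 10 = 0.870400
sin φ = h / L = 0.870400 / 203 = 0.00428768
φ = arcsin(0.00428768) = 0.245667°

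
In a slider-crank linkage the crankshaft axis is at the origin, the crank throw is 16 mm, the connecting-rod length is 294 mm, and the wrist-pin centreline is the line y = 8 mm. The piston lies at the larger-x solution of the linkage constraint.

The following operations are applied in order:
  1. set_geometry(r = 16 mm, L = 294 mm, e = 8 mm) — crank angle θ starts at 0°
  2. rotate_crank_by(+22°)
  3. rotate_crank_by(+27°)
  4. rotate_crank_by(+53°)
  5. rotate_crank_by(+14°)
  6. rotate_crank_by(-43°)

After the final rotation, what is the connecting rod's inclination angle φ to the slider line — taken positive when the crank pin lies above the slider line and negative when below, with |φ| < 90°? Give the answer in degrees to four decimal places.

set_geometry: r = 16 mm, L = 294 mm, e = 8 mm; θ ← 0°
rotate_crank_by(+22°): θ ← 0° +22° = 22°
rotate_crank_by(+27°): θ ← 22° +27° = 49°
rotate_crank_by(+53°): θ ← 49° +53° = 102°
rotate_crank_by(+14°): θ ← 102° +14° = 116°
rotate_crank_by(-43°): θ ← 116° -43° = 73°
crank pin P = (r cos θ, r sin θ) = (4.677947, 15.300876)
h = r sin θ − e = 15.300876 − 8 = 7.300876
sin φ = h / L = 7.300876 / 294 = 0.02483291
φ = arcsin(0.02483291) = 1.422967°

1.4230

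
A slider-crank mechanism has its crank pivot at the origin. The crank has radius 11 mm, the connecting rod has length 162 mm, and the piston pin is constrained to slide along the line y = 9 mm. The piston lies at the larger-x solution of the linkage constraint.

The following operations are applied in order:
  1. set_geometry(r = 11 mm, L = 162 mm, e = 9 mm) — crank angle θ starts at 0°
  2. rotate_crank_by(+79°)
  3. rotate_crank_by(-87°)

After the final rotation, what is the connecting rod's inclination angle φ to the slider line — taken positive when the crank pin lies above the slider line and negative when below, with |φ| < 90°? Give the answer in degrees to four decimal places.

-3.7272

set_geometry: r = 11 mm, L = 162 mm, e = 9 mm; θ ← 0°
rotate_crank_by(+79°): θ ← 0° +79° = 79°
rotate_crank_by(-87°): θ ← 79° -87° = -8°
crank pin P = (r cos θ, r sin θ) = (10.892949, -1.530904)
h = r sin θ − e = -1.530904 − 9 = -10.530904
sin φ = h / L = -10.530904 / 162 = -0.06500558
φ = arcsin(-0.06500558) = -3.727174°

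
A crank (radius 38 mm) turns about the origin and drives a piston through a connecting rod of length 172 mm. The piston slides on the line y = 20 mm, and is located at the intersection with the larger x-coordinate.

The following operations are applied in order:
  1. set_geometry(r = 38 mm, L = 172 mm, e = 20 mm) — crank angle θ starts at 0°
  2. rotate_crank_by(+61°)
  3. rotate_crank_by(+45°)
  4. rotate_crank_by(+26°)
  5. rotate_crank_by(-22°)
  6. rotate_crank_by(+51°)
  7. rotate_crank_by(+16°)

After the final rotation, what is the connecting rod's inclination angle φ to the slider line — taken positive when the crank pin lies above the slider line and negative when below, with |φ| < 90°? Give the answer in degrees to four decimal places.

set_geometry: r = 38 mm, L = 172 mm, e = 20 mm; θ ← 0°
rotate_crank_by(+61°): θ ← 0° +61° = 61°
rotate_crank_by(+45°): θ ← 61° +45° = 106°
rotate_crank_by(+26°): θ ← 106° +26° = 132°
rotate_crank_by(-22°): θ ← 132° -22° = 110°
rotate_crank_by(+51°): θ ← 110° +51° = 161°
rotate_crank_by(+16°): θ ← 161° +16° = 177°
crank pin P = (r cos θ, r sin θ) = (-37.947922, 1.988766)
h = r sin θ − e = 1.988766 − 20 = -18.011234
sin φ = h / L = -18.011234 / 172 = -0.10471647
φ = arcsin(-0.10471647) = -6.010832°

-6.0108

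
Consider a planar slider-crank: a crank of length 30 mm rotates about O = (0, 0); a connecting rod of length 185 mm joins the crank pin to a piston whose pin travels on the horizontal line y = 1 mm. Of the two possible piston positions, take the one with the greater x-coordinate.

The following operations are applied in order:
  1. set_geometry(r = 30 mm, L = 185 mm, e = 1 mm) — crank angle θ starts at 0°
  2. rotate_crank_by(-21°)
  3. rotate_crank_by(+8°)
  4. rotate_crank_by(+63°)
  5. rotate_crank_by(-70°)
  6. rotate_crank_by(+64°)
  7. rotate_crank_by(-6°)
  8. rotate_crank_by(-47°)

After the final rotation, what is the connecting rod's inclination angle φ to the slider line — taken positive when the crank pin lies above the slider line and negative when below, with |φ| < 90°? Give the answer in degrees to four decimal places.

set_geometry: r = 30 mm, L = 185 mm, e = 1 mm; θ ← 0°
rotate_crank_by(-21°): θ ← 0° -21° = -21°
rotate_crank_by(+8°): θ ← -21° +8° = -13°
rotate_crank_by(+63°): θ ← -13° +63° = 50°
rotate_crank_by(-70°): θ ← 50° -70° = -20°
rotate_crank_by(+64°): θ ← -20° +64° = 44°
rotate_crank_by(-6°): θ ← 44° -6° = 38°
rotate_crank_by(-47°): θ ← 38° -47° = -9°
crank pin P = (r cos θ, r sin θ) = (29.630650, -4.693034)
h = r sin θ − e = -4.693034 − 1 = -5.693034
sin φ = h / L = -5.693034 / 185 = -0.03077316
φ = arcsin(-0.03077316) = -1.763450°

-1.7635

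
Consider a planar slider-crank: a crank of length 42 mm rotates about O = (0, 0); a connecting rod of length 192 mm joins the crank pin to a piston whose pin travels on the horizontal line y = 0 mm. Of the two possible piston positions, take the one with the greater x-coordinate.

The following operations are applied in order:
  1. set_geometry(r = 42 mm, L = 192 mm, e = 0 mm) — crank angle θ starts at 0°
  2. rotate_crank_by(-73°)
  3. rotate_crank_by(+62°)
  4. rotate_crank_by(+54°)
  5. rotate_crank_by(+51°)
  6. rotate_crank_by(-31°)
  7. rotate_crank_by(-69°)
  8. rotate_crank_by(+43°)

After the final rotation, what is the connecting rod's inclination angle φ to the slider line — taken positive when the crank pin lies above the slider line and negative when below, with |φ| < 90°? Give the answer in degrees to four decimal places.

7.5648

set_geometry: r = 42 mm, L = 192 mm, e = 0 mm; θ ← 0°
rotate_crank_by(-73°): θ ← 0° -73° = -73°
rotate_crank_by(+62°): θ ← -73° +62° = -11°
rotate_crank_by(+54°): θ ← -11° +54° = 43°
rotate_crank_by(+51°): θ ← 43° +51° = 94°
rotate_crank_by(-31°): θ ← 94° -31° = 63°
rotate_crank_by(-69°): θ ← 63° -69° = -6°
rotate_crank_by(+43°): θ ← -6° +43° = 37°
crank pin P = (r cos θ, r sin θ) = (33.542691, 25.276231)
h = r sin θ − e = 25.276231 − 0 = 25.276231
sin φ = h / L = 25.276231 / 192 = 0.13164704
φ = arcsin(0.13164704) = 7.564779°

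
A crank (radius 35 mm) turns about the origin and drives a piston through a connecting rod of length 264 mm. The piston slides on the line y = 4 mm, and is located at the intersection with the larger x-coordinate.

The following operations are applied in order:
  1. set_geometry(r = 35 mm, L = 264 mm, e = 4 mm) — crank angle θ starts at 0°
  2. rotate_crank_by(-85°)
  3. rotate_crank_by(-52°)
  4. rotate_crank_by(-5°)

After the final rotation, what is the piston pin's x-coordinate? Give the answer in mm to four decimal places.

235.1805

set_geometry: r = 35 mm, L = 264 mm, e = 4 mm; θ ← 0°
rotate_crank_by(-85°): θ ← 0° -85° = -85°
rotate_crank_by(-52°): θ ← -85° -52° = -137°
rotate_crank_by(-5°): θ ← -137° -5° = -142°
crank pin P = (r cos θ, r sin θ) = (-27.580376, -21.548152)
h = r sin θ − e = -21.548152 − 4 = -25.548152
x = r cos θ + √(L² − h²) = -27.580376 + √(69696.0 − 652.7081) = -27.580376 + 262.760903 = 235.180526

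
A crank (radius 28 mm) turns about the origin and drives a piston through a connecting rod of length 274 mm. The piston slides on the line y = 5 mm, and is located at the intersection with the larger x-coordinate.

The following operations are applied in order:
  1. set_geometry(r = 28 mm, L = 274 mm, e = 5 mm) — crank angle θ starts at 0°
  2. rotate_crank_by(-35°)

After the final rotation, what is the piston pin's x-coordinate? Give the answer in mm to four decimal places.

set_geometry: r = 28 mm, L = 274 mm, e = 5 mm; θ ← 0°
rotate_crank_by(-35°): θ ← 0° -35° = -35°
crank pin P = (r cos θ, r sin θ) = (22.936257, -16.060140)
h = r sin θ − e = -16.060140 − 5 = -21.060140
x = r cos θ + √(L² − h²) = 22.936257 + √(75076.0 − 443.5295) = 22.936257 + 273.189441 = 296.125698

296.1257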